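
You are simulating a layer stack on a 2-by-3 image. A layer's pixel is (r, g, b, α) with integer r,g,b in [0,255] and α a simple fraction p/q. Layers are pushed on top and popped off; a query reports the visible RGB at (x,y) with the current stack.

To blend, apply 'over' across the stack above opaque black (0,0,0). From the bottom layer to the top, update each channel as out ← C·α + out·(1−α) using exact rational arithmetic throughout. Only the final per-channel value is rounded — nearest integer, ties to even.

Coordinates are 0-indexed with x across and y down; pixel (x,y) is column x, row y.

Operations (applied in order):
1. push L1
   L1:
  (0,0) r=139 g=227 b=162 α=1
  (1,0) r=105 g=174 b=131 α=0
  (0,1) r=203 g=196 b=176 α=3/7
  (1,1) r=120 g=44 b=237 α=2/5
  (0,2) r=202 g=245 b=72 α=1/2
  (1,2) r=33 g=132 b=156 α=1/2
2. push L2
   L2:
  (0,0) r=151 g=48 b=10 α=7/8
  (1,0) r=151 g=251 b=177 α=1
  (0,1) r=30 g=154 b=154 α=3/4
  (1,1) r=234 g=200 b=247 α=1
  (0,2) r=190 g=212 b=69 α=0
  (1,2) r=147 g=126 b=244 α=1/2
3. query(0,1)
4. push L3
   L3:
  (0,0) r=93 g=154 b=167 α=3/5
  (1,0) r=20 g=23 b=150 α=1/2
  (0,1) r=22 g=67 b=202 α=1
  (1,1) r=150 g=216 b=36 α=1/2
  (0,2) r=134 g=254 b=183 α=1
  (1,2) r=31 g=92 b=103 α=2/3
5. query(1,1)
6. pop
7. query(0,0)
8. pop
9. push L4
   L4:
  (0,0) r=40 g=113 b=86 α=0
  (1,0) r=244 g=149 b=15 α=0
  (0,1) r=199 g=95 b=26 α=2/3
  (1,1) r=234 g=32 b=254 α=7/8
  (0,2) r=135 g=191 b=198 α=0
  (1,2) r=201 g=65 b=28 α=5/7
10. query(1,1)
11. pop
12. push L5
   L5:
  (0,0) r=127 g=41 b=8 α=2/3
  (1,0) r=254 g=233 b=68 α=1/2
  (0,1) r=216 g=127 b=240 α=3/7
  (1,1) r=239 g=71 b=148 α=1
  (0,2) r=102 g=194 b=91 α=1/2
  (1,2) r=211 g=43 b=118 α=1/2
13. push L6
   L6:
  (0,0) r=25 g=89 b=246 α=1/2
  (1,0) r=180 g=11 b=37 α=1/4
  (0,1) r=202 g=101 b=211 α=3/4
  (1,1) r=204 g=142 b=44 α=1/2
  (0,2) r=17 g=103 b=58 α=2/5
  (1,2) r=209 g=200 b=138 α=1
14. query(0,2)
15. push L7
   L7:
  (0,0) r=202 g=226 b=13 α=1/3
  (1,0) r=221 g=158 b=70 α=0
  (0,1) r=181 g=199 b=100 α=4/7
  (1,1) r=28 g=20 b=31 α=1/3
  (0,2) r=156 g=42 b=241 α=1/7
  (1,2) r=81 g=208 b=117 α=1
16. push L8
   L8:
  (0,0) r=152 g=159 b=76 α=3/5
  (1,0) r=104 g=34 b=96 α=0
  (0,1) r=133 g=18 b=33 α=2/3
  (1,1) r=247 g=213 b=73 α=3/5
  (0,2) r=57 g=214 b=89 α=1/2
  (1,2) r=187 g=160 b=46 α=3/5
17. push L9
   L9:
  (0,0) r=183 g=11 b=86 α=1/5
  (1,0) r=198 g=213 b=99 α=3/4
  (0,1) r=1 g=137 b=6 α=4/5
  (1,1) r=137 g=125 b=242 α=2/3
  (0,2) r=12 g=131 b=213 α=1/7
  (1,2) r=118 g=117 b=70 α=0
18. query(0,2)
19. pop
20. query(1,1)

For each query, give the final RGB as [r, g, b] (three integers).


(0,1) stack=L1,L2; from [0,0,0]:
after L1 α=3/7: [87, 84, 528/7]
after L2 α=3/4: [177/4, 273/2, 1881/14]
= [44, 136, 134]

(1,1) stack=L1,L2,L3; from [0,0,0]:
+L1 (α=2/5) → [48, 88/5, 474/5]
+L2 (α=1) → [234, 200, 247]
+L3 (α=1/2) → [192, 208, 283/2]
rounded: [192, 208, 142]

query (0,0) [L1,L2] — begin 0,0,0
L1 α=1: [139, 227, 162]
L2 α=7/8: [299/2, 563/8, 29]
→ [150, 70, 29]

(1,1) stack=L1,L4; from [0,0,0]:
+L1 (α=2/5) → [48, 88/5, 474/5]
+L4 (α=7/8) → [843/4, 151/5, 2341/10]
= [211, 30, 234]

query (0,2) [L1,L5,L6] — begin 0,0,0
after L1 α=1/2: [101, 245/2, 36]
after L5 α=1/2: [203/2, 633/4, 127/2]
after L6 α=2/5: [677/10, 2723/20, 613/10]
rounded: [68, 136, 61]

query (0,2) [L1,L5,L6,L7,L8,L9] — begin 0,0,0
L1 α=1/2: [101, 245/2, 36]
L5 α=1/2: [203/2, 633/4, 127/2]
L6 α=2/5: [677/10, 2723/20, 613/10]
L7 α=1/7: [2811/35, 1227/10, 3044/35]
L8 α=1/2: [2403/35, 3367/20, 6159/70]
L9 α=1/7: [14838/245, 11411/70, 25932/245]
→ [61, 163, 106]

query (1,1) [L1,L5,L6,L7,L8] — begin 0,0,0
+L1 (α=2/5) → [48, 88/5, 474/5]
+L5 (α=1) → [239, 71, 148]
+L6 (α=1/2) → [443/2, 213/2, 96]
+L7 (α=1/3) → [157, 233/3, 223/3]
+L8 (α=3/5) → [211, 2383/15, 1103/15]
= [211, 159, 74]


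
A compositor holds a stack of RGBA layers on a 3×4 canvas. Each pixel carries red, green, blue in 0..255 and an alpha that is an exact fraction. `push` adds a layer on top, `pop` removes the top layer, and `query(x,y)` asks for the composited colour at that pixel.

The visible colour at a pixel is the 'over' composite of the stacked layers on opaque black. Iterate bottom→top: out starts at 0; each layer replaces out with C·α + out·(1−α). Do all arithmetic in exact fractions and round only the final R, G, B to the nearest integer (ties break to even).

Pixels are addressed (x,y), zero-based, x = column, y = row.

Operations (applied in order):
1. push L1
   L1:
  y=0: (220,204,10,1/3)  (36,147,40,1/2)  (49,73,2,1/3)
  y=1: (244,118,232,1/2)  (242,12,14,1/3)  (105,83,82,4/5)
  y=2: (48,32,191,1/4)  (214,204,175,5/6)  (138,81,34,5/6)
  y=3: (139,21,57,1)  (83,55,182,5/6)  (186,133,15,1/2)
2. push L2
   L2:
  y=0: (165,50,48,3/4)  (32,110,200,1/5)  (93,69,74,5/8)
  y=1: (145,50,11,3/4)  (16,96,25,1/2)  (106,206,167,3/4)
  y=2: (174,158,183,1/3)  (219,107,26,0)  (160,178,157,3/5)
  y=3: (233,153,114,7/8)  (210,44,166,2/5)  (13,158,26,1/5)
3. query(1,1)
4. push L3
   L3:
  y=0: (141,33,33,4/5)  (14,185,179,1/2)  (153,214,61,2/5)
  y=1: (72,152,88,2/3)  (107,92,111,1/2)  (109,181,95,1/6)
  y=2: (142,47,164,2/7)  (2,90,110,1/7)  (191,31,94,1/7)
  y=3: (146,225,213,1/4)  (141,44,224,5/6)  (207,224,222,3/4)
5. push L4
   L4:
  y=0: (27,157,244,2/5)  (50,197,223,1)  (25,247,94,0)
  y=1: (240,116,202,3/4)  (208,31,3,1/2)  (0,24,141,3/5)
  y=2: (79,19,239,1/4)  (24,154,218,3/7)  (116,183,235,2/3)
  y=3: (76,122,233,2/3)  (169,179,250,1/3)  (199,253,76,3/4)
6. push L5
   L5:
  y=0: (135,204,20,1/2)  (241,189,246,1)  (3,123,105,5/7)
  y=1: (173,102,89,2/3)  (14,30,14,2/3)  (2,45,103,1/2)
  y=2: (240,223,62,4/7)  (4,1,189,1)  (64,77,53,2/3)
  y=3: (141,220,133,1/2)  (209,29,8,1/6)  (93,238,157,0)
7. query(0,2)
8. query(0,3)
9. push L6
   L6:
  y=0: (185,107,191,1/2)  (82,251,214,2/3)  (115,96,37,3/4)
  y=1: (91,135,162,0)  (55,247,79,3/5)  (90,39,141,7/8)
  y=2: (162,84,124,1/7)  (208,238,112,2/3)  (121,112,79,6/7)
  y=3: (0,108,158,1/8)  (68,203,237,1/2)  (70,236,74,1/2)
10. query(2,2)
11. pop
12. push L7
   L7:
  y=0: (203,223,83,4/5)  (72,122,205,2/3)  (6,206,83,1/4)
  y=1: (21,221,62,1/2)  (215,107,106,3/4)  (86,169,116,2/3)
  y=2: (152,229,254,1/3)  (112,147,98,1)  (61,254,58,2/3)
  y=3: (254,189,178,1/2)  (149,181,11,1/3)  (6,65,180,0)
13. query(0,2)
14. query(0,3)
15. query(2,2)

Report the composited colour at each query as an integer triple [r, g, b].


(1,1) stack=L1,L2; from [0,0,0]:
+L1 (α=1/3) → [242/3, 4, 14/3]
+L2 (α=1/2) → [145/3, 50, 89/6]
rounded: [48, 50, 15]

(0,2) stack=L1,L2,L3,L4,L5; from [0,0,0]:
after L1 α=1/4: [12, 8, 191/4]
after L2 α=1/3: [66, 58, 557/6]
after L3 α=2/7: [614/7, 384/7, 679/6]
after L4 α=1/4: [2395/28, 1285/28, 1157/8]
after L5 α=4/7: [34065/196, 28831/196, 5455/56]
→ [174, 147, 97]

(0,3) stack=L1,L2,L3,L4,L5; from [0,0,0]:
after L1 α=1: [139, 21, 57]
after L2 α=7/8: [885/4, 273/2, 855/8]
after L3 α=1/4: [3239/16, 1269/8, 4269/32]
after L4 α=2/3: [5671/48, 3221/24, 19181/96]
after L5 α=1/2: [12439/96, 8501/48, 31949/192]
→ [130, 177, 166]

at x=2,y=2 over L1,L2,L3,L4,L5,L6:
after L1 α=5/6: [115, 135/2, 85/3]
after L2 α=3/5: [142, 669/5, 1583/15]
after L3 α=1/7: [149, 4169/35, 3636/35]
after L4 α=2/3: [127, 16979/105, 20086/105]
after L5 α=2/3: [85, 33149/315, 31216/315]
after L6 α=6/7: [811/7, 244829/2205, 180526/2205]
→ [116, 111, 82]

query (0,2) [L1,L2,L3,L4,L5,L7] — begin 0,0,0
L1 α=1/4: [12, 8, 191/4]
L2 α=1/3: [66, 58, 557/6]
L3 α=2/7: [614/7, 384/7, 679/6]
L4 α=1/4: [2395/28, 1285/28, 1157/8]
L5 α=4/7: [34065/196, 28831/196, 5455/56]
L7 α=1/3: [48961/294, 17091/98, 4189/28]
→ [167, 174, 150]

(0,3) stack=L1,L2,L3,L4,L5,L7; from [0,0,0]:
+L1 (α=1) → [139, 21, 57]
+L2 (α=7/8) → [885/4, 273/2, 855/8]
+L3 (α=1/4) → [3239/16, 1269/8, 4269/32]
+L4 (α=2/3) → [5671/48, 3221/24, 19181/96]
+L5 (α=1/2) → [12439/96, 8501/48, 31949/192]
+L7 (α=1/2) → [36823/192, 17573/96, 66125/384]
→ [192, 183, 172]

at x=2,y=2 over L1,L2,L3,L4,L5,L7:
L1 α=5/6: [115, 135/2, 85/3]
L2 α=3/5: [142, 669/5, 1583/15]
L3 α=1/7: [149, 4169/35, 3636/35]
L4 α=2/3: [127, 16979/105, 20086/105]
L5 α=2/3: [85, 33149/315, 31216/315]
L7 α=2/3: [69, 193169/945, 67756/945]
→ [69, 204, 72]


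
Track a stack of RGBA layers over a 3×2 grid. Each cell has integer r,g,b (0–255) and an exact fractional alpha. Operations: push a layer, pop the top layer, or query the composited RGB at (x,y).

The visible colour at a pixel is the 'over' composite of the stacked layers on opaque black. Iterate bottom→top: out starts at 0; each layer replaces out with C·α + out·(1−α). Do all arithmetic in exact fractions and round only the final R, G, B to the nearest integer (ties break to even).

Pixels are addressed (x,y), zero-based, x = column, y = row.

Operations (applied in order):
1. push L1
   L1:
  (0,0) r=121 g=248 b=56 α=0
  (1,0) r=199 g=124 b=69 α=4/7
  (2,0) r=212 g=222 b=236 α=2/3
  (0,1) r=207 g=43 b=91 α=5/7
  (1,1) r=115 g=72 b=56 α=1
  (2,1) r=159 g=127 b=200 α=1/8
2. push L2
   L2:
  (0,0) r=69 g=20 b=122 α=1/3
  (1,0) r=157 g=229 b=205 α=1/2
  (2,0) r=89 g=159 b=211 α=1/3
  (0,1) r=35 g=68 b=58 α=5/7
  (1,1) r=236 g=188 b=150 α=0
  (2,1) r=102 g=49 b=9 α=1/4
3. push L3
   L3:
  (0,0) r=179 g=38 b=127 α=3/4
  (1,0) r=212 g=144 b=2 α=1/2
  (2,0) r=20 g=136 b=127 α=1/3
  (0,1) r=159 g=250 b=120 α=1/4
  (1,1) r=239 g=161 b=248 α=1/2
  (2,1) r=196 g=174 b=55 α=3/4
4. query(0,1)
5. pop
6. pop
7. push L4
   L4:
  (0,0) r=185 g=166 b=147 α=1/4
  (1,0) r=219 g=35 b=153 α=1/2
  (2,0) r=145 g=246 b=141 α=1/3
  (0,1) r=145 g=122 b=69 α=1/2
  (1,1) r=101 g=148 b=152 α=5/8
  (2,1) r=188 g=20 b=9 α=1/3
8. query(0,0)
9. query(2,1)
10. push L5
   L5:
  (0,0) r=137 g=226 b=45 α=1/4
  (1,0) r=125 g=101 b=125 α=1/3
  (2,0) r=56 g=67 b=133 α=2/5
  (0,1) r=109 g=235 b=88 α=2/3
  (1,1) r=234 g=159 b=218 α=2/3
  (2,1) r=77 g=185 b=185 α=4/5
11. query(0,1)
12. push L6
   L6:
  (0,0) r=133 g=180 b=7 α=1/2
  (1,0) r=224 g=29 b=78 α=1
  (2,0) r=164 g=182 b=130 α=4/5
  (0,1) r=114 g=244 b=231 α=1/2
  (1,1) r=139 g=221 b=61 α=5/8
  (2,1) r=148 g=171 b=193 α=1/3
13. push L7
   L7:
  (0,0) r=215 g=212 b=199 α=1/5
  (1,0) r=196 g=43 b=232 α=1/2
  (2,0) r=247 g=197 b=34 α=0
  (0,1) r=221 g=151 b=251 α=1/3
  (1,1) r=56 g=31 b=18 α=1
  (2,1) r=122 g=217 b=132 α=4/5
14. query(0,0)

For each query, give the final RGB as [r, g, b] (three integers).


at x=0,y=1 over L1,L2,L3:
L1 α=5/7: [1035/7, 215/7, 65]
L2 α=5/7: [3295/49, 2810/49, 60]
L3 α=1/4: [4419/49, 5170/49, 75]
→ [90, 106, 75]

at x=0,y=0 over L1,L4:
after L1 α=0: [0, 0, 0]
after L4 α=1/4: [185/4, 83/2, 147/4]
rounded: [46, 42, 37]

(2,1) stack=L1,L4; from [0,0,0]:
after L1 α=1/8: [159/8, 127/8, 25]
after L4 α=1/3: [911/12, 69/4, 59/3]
→ [76, 17, 20]

at x=0,y=1 over L1,L4,L5:
+L1 (α=5/7) → [1035/7, 215/7, 65]
+L4 (α=1/2) → [1025/7, 1069/14, 67]
+L5 (α=2/3) → [2551/21, 7649/42, 81]
→ [121, 182, 81]

query (0,0) [L1,L4,L5,L6,L7] — begin 0,0,0
after L1 α=0: [0, 0, 0]
after L4 α=1/4: [185/4, 83/2, 147/4]
after L5 α=1/4: [1103/16, 701/8, 621/16]
after L6 α=1/2: [3231/32, 2141/16, 733/32]
after L7 α=1/5: [4951/40, 2989/20, 465/8]
→ [124, 149, 58]


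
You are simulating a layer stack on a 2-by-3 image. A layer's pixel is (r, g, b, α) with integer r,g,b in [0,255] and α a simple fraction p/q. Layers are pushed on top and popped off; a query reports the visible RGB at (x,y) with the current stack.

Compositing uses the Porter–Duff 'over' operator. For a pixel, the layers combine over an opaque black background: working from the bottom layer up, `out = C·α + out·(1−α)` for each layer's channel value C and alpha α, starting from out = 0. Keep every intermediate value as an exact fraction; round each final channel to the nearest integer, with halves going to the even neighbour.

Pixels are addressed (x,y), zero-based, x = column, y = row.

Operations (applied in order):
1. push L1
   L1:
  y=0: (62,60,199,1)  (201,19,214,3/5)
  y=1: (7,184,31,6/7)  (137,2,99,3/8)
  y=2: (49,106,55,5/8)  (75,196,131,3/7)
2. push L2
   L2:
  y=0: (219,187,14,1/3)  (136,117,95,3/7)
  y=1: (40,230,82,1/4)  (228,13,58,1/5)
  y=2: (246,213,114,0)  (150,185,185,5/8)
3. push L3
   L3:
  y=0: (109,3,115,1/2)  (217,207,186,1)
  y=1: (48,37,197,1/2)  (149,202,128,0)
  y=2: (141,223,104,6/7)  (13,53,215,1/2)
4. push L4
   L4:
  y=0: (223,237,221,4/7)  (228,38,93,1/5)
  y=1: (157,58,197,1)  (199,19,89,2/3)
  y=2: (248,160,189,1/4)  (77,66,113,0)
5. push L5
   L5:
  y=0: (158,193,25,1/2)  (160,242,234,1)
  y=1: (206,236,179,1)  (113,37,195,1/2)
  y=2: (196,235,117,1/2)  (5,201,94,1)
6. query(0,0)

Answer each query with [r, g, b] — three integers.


query (0,0) [L1,L2,L3,L4,L5] — begin 0,0,0
L1 α=1: [62, 60, 199]
L2 α=1/3: [343/3, 307/3, 412/3]
L3 α=1/2: [335/3, 158/3, 757/6]
L4 α=4/7: [1227/7, 158, 2525/14]
L5 α=1/2: [2333/14, 351/2, 2875/28]
= [167, 176, 103]


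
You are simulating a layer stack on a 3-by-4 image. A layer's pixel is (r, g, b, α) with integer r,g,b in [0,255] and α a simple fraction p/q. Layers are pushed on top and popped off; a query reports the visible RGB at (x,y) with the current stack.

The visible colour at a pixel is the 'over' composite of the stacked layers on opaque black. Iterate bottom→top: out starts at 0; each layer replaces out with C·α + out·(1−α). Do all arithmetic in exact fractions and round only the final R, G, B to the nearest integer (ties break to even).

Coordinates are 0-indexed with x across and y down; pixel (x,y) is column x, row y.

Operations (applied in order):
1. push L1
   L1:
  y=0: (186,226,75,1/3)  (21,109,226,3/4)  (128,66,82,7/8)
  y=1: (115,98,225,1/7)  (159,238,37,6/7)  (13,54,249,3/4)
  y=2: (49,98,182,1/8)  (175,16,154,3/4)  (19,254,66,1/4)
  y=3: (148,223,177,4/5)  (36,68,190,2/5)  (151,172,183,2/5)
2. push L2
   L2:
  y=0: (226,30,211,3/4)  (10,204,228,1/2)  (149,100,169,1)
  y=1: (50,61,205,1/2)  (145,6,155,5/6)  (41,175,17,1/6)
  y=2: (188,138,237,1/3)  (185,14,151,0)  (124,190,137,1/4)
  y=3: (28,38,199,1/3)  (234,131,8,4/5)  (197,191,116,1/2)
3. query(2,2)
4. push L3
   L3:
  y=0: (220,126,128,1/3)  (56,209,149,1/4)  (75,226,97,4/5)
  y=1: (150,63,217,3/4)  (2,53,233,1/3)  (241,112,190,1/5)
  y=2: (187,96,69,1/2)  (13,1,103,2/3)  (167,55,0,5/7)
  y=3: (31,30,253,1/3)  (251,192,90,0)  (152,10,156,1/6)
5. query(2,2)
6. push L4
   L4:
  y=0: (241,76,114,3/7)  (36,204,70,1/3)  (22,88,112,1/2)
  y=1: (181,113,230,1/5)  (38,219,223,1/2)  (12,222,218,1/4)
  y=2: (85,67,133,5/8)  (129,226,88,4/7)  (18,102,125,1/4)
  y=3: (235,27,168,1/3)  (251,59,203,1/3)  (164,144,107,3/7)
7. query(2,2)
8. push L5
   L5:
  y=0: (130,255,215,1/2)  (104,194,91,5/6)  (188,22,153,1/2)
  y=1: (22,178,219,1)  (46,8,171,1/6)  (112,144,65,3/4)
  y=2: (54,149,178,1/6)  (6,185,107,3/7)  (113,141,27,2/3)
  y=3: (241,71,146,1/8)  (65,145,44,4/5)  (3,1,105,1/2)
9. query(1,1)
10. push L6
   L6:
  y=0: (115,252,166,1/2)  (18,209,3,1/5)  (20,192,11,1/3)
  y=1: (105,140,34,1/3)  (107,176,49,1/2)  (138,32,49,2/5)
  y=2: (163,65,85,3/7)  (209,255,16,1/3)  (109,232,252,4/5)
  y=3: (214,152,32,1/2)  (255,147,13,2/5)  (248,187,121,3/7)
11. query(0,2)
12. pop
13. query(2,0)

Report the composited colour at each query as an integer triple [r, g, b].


query (2,2) [L1,L2] — begin 0,0,0
after L1 α=1/4: [19/4, 127/2, 33/2]
after L2 α=1/4: [553/16, 761/8, 373/8]
= [35, 95, 47]

query (2,2) [L1,L2,L3] — begin 0,0,0
L1 α=1/4: [19/4, 127/2, 33/2]
L2 α=1/4: [553/16, 761/8, 373/8]
L3 α=5/7: [7233/56, 1861/28, 373/28]
→ [129, 66, 13]

at x=2,y=2 over L1,L2,L3,L4:
L1 α=1/4: [19/4, 127/2, 33/2]
L2 α=1/4: [553/16, 761/8, 373/8]
L3 α=5/7: [7233/56, 1861/28, 373/28]
L4 α=1/4: [22707/224, 8439/112, 4619/112]
rounded: [101, 75, 41]

at x=1,y=1 over L1,L2,L3,L4,L5:
L1 α=6/7: [954/7, 204, 222/7]
L2 α=5/6: [6029/42, 39, 5647/42]
L3 α=1/3: [6071/63, 131/3, 10540/63]
L4 α=1/2: [8465/126, 394/3, 24589/126]
L5 α=1/6: [48121/756, 997/9, 144491/756]
rounded: [64, 111, 191]

(0,2) stack=L1,L2,L3,L4,L5,L6; from [0,0,0]:
L1 α=1/8: [49/8, 49/4, 91/4]
L2 α=1/3: [267/4, 325/6, 565/6]
L3 α=1/2: [1015/8, 901/12, 979/12]
L4 α=5/8: [6445/64, 2241/32, 3639/32]
L5 α=1/6: [35681/384, 15973/192, 23891/192]
L6 α=3/7: [82625/672, 3619/48, 36131/336]
rounded: [123, 75, 108]

(2,0) stack=L1,L2,L3,L4,L5; from [0,0,0]:
after L1 α=7/8: [112, 231/4, 287/4]
after L2 α=1: [149, 100, 169]
after L3 α=4/5: [449/5, 1004/5, 557/5]
after L4 α=1/2: [559/10, 722/5, 1117/10]
after L5 α=1/2: [2439/20, 416/5, 2647/20]
rounded: [122, 83, 132]


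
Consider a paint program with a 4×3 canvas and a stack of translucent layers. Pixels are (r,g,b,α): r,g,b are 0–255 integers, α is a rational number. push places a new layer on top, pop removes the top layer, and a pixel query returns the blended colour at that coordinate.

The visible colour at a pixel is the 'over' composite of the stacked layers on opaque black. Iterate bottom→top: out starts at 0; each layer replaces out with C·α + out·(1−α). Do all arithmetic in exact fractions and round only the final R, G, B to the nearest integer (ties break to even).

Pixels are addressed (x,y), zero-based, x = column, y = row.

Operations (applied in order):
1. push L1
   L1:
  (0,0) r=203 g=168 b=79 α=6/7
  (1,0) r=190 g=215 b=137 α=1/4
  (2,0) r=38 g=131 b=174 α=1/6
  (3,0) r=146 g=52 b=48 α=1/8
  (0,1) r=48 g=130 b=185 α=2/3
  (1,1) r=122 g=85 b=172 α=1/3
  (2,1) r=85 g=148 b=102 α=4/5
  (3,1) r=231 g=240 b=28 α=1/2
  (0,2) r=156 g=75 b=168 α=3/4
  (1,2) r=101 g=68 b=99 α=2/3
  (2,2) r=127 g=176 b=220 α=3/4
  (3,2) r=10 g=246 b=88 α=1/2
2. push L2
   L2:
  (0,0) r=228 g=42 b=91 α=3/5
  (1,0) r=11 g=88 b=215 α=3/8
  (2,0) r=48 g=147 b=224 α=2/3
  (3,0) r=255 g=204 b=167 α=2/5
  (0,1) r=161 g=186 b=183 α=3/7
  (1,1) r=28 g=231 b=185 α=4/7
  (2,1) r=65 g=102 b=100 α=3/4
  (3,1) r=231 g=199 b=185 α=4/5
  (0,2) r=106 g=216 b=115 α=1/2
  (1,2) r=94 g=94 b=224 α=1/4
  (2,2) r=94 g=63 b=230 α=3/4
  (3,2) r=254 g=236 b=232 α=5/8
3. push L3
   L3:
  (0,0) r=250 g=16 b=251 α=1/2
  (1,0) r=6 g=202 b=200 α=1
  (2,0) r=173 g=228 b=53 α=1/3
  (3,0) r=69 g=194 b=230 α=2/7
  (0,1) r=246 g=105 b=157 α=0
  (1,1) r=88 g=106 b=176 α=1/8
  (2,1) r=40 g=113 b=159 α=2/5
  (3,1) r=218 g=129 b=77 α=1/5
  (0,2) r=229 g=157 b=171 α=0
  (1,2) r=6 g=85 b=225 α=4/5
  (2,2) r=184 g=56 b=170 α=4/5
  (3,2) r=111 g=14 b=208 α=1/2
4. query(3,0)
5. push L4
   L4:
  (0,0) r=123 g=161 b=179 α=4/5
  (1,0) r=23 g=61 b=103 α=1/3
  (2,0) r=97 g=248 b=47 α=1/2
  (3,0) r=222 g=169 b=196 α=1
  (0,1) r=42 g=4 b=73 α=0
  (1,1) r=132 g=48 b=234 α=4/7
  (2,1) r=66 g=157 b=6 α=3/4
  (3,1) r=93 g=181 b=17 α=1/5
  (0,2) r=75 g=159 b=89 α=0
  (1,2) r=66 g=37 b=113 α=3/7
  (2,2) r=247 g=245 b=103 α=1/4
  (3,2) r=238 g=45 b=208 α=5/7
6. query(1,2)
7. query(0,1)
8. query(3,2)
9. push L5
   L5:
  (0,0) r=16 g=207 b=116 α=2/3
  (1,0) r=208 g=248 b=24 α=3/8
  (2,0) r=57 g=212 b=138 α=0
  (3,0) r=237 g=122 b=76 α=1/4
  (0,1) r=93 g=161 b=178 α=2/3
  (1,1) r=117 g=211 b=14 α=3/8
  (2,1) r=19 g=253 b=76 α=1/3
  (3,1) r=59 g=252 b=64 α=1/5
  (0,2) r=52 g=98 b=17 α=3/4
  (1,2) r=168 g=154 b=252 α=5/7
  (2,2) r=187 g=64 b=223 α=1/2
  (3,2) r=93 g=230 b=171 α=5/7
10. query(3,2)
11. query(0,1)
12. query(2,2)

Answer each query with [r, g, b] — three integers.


query (3,0) [L1,L2,L3] — begin 0,0,0
L1 α=1/8: [73/4, 13/2, 6]
L2 α=2/5: [2259/20, 171/2, 352/5]
L3 α=2/7: [2811/28, 233/2, 116]
→ [100, 116, 116]

at x=1,y=2 over L1,L2,L3,L4:
+L1 (α=2/3) → [202/3, 136/3, 66]
+L2 (α=1/4) → [74, 115/2, 211/2]
+L3 (α=4/5) → [98/5, 159/2, 2011/10]
+L4 (α=3/7) → [1382/35, 429/7, 5717/35]
→ [39, 61, 163]

at x=0,y=1 over L1,L2,L3,L4:
after L1 α=2/3: [32, 260/3, 370/3]
after L2 α=3/7: [611/7, 2714/21, 3127/21]
after L3 α=0: [611/7, 2714/21, 3127/21]
after L4 α=0: [611/7, 2714/21, 3127/21]
rounded: [87, 129, 149]

query (3,2) [L1,L2,L3,L4] — begin 0,0,0
L1 α=1/2: [5, 123, 44]
L2 α=5/8: [1285/8, 1549/8, 323/2]
L3 α=1/2: [2173/16, 1661/16, 739/4]
L4 α=5/7: [11693/56, 3461/56, 2819/14]
= [209, 62, 201]

query (3,2) [L1,L2,L3,L4,L5] — begin 0,0,0
L1 α=1/2: [5, 123, 44]
L2 α=5/8: [1285/8, 1549/8, 323/2]
L3 α=1/2: [2173/16, 1661/16, 739/4]
L4 α=5/7: [11693/56, 3461/56, 2819/14]
L5 α=5/7: [24713/196, 35661/196, 8804/49]
rounded: [126, 182, 180]

(0,1) stack=L1,L2,L3,L4,L5; from [0,0,0]:
+L1 (α=2/3) → [32, 260/3, 370/3]
+L2 (α=3/7) → [611/7, 2714/21, 3127/21]
+L3 (α=0) → [611/7, 2714/21, 3127/21]
+L4 (α=0) → [611/7, 2714/21, 3127/21]
+L5 (α=2/3) → [1913/21, 9476/63, 10603/63]
→ [91, 150, 168]

(2,2) stack=L1,L2,L3,L4,L5; from [0,0,0]:
after L1 α=3/4: [381/4, 132, 165]
after L2 α=3/4: [1509/16, 321/4, 855/4]
after L3 α=4/5: [2657/16, 1217/20, 715/4]
after L4 α=1/4: [11923/64, 8551/80, 2557/16]
after L5 α=1/2: [23891/128, 13671/160, 6125/32]
= [187, 85, 191]


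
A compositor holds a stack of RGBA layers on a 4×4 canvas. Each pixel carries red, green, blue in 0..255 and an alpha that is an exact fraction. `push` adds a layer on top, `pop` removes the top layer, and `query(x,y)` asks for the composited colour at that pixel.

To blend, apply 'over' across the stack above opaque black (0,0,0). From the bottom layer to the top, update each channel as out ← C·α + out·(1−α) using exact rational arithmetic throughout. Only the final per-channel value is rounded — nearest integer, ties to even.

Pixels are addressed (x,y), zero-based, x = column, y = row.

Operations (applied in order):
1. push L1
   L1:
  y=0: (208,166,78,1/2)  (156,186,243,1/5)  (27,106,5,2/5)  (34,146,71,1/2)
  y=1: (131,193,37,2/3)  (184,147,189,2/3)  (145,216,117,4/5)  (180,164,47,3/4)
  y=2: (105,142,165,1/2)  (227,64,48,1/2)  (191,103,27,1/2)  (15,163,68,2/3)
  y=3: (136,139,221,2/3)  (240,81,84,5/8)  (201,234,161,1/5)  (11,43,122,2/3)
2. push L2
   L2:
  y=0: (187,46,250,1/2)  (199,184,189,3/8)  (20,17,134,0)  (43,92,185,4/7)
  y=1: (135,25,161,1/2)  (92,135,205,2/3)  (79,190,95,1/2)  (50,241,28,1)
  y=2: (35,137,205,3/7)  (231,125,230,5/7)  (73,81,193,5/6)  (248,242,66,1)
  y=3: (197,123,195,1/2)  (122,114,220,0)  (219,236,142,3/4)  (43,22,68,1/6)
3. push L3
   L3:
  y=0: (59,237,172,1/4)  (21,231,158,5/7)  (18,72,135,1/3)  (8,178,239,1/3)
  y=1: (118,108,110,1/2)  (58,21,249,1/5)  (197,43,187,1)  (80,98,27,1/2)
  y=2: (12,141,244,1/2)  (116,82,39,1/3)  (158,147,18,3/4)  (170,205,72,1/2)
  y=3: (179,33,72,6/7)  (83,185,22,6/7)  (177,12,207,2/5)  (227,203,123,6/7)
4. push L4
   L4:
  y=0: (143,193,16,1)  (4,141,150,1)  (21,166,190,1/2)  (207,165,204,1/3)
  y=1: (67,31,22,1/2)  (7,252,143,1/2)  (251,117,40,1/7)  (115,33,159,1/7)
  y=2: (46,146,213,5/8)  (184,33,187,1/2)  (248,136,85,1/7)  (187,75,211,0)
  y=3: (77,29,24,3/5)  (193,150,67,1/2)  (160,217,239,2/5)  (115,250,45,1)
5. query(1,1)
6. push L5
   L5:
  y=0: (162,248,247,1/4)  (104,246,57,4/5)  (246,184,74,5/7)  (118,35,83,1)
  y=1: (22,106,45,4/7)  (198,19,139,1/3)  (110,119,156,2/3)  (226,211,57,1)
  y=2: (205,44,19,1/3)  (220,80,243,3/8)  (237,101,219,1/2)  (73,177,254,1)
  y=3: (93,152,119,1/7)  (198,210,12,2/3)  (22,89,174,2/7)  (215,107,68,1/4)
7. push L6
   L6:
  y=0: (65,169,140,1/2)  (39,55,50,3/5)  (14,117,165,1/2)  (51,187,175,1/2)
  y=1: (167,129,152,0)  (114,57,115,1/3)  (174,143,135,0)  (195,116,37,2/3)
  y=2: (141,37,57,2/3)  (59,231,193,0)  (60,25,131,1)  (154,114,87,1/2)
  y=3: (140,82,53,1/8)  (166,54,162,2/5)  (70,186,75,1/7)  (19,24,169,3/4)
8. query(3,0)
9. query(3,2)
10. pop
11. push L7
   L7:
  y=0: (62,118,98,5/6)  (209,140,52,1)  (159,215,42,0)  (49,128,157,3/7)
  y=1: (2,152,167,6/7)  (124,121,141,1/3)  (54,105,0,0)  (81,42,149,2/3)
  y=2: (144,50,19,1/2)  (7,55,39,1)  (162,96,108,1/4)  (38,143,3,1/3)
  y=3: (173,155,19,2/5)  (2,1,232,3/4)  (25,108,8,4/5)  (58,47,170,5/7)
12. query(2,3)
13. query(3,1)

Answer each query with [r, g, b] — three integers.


at x=1,y=1 over L1,L2,L3,L4:
L1 α=2/3: [368/3, 98, 126]
L2 α=2/3: [920/9, 368/3, 536/3]
L3 α=1/5: [4202/45, 307/3, 2891/15]
L4 α=1/2: [4517/90, 1063/6, 2518/15]
= [50, 177, 168]

query (3,0) [L1,L2,L3,L4,L5,L6] — begin 0,0,0
+L1 (α=1/2) → [17, 73, 71/2]
+L2 (α=4/7) → [223/7, 587/7, 1693/14]
+L3 (α=1/3) → [502/21, 2420/21, 1122/7]
+L4 (α=1/3) → [5351/63, 8305/63, 1224/7]
+L5 (α=1) → [118, 35, 83]
+L6 (α=1/2) → [169/2, 111, 129]
= [84, 111, 129]

(3,2) stack=L1,L2,L3,L4,L5,L6; from [0,0,0]:
after L1 α=2/3: [10, 326/3, 136/3]
after L2 α=1: [248, 242, 66]
after L3 α=1/2: [209, 447/2, 69]
after L4 α=0: [209, 447/2, 69]
after L5 α=1: [73, 177, 254]
after L6 α=1/2: [227/2, 291/2, 341/2]
rounded: [114, 146, 170]

(2,3) stack=L1,L2,L3,L4,L5,L7; from [0,0,0]:
+L1 (α=1/5) → [201/5, 234/5, 161/5]
+L2 (α=3/4) → [1743/10, 1887/10, 2291/20]
+L3 (α=2/5) → [8769/50, 5901/50, 15153/100]
+L4 (α=2/5) → [42307/250, 39403/250, 93259/500]
+L5 (α=2/7) → [44507/350, 48303/350, 128059/700]
+L7 (α=4/5) → [79507/1750, 199503/1750, 150459/3500]
rounded: [45, 114, 43]

at x=3,y=1 over L1,L2,L3,L4,L5,L7:
after L1 α=3/4: [135, 123, 141/4]
after L2 α=1: [50, 241, 28]
after L3 α=1/2: [65, 339/2, 55/2]
after L4 α=1/7: [505/7, 150, 324/7]
after L5 α=1: [226, 211, 57]
after L7 α=2/3: [388/3, 295/3, 355/3]
= [129, 98, 118]


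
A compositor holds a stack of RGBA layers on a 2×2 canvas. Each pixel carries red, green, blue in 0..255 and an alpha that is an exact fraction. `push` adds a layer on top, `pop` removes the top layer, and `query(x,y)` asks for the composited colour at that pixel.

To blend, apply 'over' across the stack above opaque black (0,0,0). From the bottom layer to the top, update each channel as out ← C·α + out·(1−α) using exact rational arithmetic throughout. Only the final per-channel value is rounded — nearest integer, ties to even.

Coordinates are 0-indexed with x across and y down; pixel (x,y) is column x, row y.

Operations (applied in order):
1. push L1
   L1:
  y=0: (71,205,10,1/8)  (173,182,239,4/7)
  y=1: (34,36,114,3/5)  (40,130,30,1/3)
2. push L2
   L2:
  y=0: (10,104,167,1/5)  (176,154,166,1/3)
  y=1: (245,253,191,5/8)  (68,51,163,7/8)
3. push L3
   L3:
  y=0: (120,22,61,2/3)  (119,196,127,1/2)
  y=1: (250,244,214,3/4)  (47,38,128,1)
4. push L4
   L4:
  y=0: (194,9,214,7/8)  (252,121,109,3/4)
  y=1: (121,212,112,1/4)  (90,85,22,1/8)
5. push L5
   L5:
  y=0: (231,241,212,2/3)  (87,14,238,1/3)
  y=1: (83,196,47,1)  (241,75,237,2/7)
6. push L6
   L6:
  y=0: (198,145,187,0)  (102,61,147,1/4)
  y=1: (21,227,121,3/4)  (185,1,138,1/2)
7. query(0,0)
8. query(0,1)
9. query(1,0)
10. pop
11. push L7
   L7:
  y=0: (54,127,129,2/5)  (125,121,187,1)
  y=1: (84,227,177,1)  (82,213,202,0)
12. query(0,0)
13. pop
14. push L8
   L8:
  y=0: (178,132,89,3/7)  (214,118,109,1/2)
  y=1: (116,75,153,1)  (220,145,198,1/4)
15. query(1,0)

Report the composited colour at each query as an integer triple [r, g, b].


at x=0,y=0 over L1,L2,L3,L4,L5,L6:
after L1 α=1/8: [71/8, 205/8, 5/4]
after L2 α=1/5: [91/10, 413/10, 172/5]
after L3 α=2/3: [2491/30, 853/30, 782/15]
after L4 α=7/8: [43231/240, 2743/240, 5813/30]
after L5 α=2/3: [154111/720, 118423/720, 18533/90]
after L6 α=0: [154111/720, 118423/720, 18533/90]
rounded: [214, 164, 206]

query (0,1) [L1,L2,L3,L4,L5,L6] — begin 0,0,0
+L1 (α=3/5) → [102/5, 108/5, 342/5]
+L2 (α=5/8) → [6431/40, 6649/40, 5801/40]
+L3 (α=3/4) → [36431/160, 35929/160, 31481/160]
+L4 (α=1/4) → [128653/640, 141707/640, 112363/640]
+L5 (α=1) → [83, 196, 47]
+L6 (α=3/4) → [73/2, 877/4, 205/2]
rounded: [36, 219, 102]

(1,0) stack=L1,L2,L3,L4,L5,L6; from [0,0,0]:
+L1 (α=4/7) → [692/7, 104, 956/7]
+L2 (α=1/3) → [872/7, 362/3, 3074/21]
+L3 (α=1/2) → [1705/14, 475/3, 5741/42]
+L4 (α=3/4) → [12289/56, 391/3, 19475/168]
+L5 (α=1/3) → [14725/84, 824/9, 39467/252]
+L6 (α=1/4) → [17581/112, 1007/12, 51815/336]
rounded: [157, 84, 154]

at x=0,y=0 over L1,L2,L3,L4,L5,L7:
L1 α=1/8: [71/8, 205/8, 5/4]
L2 α=1/5: [91/10, 413/10, 172/5]
L3 α=2/3: [2491/30, 853/30, 782/15]
L4 α=7/8: [43231/240, 2743/240, 5813/30]
L5 α=2/3: [154111/720, 118423/720, 18533/90]
L7 α=2/5: [180031/1200, 179383/1200, 26273/150]
= [150, 149, 175]

(1,0) stack=L1,L2,L3,L4,L5,L8; from [0,0,0]:
L1 α=4/7: [692/7, 104, 956/7]
L2 α=1/3: [872/7, 362/3, 3074/21]
L3 α=1/2: [1705/14, 475/3, 5741/42]
L4 α=3/4: [12289/56, 391/3, 19475/168]
L5 α=1/3: [14725/84, 824/9, 39467/252]
L8 α=1/2: [32701/168, 943/9, 66935/504]
rounded: [195, 105, 133]


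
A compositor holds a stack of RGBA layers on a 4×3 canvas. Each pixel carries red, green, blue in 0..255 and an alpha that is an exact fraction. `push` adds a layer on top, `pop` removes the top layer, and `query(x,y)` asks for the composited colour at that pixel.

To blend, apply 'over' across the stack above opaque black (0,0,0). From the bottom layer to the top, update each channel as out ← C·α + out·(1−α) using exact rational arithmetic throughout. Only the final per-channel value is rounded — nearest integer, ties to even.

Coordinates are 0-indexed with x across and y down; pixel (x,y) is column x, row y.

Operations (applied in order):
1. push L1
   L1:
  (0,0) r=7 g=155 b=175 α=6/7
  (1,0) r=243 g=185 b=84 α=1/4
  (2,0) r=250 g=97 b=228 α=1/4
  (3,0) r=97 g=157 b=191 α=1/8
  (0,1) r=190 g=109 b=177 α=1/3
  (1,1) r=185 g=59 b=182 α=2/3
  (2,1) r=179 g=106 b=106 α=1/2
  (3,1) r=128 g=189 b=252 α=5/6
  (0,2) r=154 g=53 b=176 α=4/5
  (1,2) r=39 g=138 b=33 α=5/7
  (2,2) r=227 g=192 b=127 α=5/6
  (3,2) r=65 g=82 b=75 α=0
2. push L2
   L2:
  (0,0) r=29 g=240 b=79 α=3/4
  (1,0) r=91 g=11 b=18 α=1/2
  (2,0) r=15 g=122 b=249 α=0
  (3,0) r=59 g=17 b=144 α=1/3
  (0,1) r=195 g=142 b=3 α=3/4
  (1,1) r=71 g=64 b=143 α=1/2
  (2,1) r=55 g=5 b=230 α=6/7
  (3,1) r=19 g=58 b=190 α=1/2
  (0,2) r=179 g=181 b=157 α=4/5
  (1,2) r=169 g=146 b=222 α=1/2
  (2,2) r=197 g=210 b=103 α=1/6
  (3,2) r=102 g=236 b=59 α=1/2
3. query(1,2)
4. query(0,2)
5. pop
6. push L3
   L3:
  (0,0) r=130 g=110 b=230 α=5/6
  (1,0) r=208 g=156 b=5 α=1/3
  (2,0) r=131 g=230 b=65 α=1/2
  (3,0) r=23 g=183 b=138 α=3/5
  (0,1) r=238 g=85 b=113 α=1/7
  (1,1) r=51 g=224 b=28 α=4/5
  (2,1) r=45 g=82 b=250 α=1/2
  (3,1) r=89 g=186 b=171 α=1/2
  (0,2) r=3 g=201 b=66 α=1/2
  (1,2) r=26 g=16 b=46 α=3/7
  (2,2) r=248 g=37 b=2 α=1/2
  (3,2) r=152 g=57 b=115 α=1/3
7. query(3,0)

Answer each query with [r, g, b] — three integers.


(1,2) stack=L1,L2; from [0,0,0]:
L1 α=5/7: [195/7, 690/7, 165/7]
L2 α=1/2: [689/7, 856/7, 1719/14]
rounded: [98, 122, 123]

query (0,2) [L1,L2] — begin 0,0,0
after L1 α=4/5: [616/5, 212/5, 704/5]
after L2 α=4/5: [4196/25, 3832/25, 3844/25]
→ [168, 153, 154]

query (3,0) [L1,L3] — begin 0,0,0
after L1 α=1/8: [97/8, 157/8, 191/8]
after L3 α=3/5: [373/20, 2353/20, 1847/20]
= [19, 118, 92]


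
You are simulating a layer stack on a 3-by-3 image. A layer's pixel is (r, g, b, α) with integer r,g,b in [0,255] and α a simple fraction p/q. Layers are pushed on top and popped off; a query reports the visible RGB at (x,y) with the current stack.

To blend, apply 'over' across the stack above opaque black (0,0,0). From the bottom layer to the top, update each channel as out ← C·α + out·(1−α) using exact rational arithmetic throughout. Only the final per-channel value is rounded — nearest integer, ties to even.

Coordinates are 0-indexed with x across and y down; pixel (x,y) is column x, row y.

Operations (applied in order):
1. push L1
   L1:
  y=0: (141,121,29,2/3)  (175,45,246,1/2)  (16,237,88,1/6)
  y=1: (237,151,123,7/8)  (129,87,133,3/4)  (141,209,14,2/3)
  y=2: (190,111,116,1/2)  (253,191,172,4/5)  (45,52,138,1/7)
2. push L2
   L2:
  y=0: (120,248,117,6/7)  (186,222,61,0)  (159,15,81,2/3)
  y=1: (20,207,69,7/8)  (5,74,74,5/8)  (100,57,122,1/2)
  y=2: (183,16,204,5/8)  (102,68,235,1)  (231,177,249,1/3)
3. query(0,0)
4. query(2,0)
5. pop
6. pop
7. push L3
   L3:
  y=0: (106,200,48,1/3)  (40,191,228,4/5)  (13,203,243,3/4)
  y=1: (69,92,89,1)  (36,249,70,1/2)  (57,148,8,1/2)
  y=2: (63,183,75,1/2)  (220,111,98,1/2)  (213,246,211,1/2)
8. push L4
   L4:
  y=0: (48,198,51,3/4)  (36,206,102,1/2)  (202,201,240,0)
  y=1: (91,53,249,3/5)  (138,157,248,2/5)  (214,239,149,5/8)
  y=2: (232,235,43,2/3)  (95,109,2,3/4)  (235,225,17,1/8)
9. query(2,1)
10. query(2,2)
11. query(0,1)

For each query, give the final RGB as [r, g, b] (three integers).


query (0,0) [L1,L2] — begin 0,0,0
L1 α=2/3: [94, 242/3, 58/3]
L2 α=6/7: [814/7, 4706/21, 2164/21]
→ [116, 224, 103]

(2,0) stack=L1,L2; from [0,0,0]:
L1 α=1/6: [8/3, 79/2, 44/3]
L2 α=2/3: [962/9, 139/6, 530/9]
rounded: [107, 23, 59]

(2,1) stack=L3,L4; from [0,0,0]:
+L3 (α=1/2) → [57/2, 74, 4]
+L4 (α=5/8) → [2311/16, 1417/8, 757/8]
= [144, 177, 95]

query (2,2) [L3,L4] — begin 0,0,0
+L3 (α=1/2) → [213/2, 123, 211/2]
+L4 (α=1/8) → [1961/16, 543/4, 1511/16]
→ [123, 136, 94]

(0,1) stack=L3,L4; from [0,0,0]:
+L3 (α=1) → [69, 92, 89]
+L4 (α=3/5) → [411/5, 343/5, 185]
rounded: [82, 69, 185]


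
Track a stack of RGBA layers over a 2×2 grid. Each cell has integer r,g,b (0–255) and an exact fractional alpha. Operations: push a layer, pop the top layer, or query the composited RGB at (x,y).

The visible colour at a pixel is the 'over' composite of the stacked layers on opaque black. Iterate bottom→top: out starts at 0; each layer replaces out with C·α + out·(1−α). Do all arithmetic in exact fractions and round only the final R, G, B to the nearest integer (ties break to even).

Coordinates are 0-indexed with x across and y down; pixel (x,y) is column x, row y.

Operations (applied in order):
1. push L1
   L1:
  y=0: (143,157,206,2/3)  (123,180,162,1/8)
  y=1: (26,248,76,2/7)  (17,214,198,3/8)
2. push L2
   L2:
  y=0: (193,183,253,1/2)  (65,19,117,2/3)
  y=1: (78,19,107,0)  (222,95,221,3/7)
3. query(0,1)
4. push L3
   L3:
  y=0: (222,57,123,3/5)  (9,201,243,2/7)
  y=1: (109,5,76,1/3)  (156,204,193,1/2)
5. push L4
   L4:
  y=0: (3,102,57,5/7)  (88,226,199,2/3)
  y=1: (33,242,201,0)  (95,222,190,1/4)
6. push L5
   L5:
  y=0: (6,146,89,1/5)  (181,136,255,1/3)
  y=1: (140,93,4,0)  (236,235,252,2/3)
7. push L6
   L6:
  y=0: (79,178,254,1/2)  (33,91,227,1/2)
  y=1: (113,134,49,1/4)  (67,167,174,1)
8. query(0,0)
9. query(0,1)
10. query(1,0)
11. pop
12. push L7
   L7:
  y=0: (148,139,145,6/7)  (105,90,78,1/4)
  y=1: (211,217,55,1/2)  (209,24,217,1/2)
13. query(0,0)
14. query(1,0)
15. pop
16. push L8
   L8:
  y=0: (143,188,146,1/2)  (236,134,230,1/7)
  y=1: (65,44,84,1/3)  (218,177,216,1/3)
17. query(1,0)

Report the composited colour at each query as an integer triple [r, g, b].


query (0,1) [L1,L2] — begin 0,0,0
L1 α=2/7: [52/7, 496/7, 152/7]
L2 α=0: [52/7, 496/7, 152/7]
= [7, 71, 22]

at x=0,y=0 over L1,L2,L3,L4,L5,L6:
+L1 (α=2/3) → [286/3, 314/3, 412/3]
+L2 (α=1/2) → [865/6, 863/6, 1171/6]
+L3 (α=3/5) → [2863/15, 1376/15, 2278/15]
+L4 (α=5/7) → [5951/105, 1486/15, 8831/105]
+L5 (α=1/5) → [24434/525, 8134/75, 44669/525]
+L6 (α=1/2) → [65909/1050, 10742/75, 178019/1050]
= [63, 143, 170]

query (0,1) [L1,L2,L3,L4,L5,L6] — begin 0,0,0
after L1 α=2/7: [52/7, 496/7, 152/7]
after L2 α=0: [52/7, 496/7, 152/7]
after L3 α=1/3: [289/7, 1027/21, 836/21]
after L4 α=0: [289/7, 1027/21, 836/21]
after L5 α=0: [289/7, 1027/21, 836/21]
after L6 α=1/4: [829/14, 1965/28, 1179/28]
rounded: [59, 70, 42]

at x=1,y=0 over L1,L2,L3,L4,L5,L6:
+L1 (α=1/8) → [123/8, 45/2, 81/4]
+L2 (α=2/3) → [1163/24, 121/6, 339/4]
+L3 (α=2/7) → [6247/168, 431/6, 3639/28]
+L4 (α=2/3) → [35815/504, 3143/18, 14783/84]
+L5 (α=1/3) → [81427/756, 4367/27, 25493/126]
+L6 (α=1/2) → [106375/1512, 3412/27, 54095/252]
rounded: [70, 126, 215]

at x=0,y=0 over L1,L2,L3,L4,L5,L7:
after L1 α=2/3: [286/3, 314/3, 412/3]
after L2 α=1/2: [865/6, 863/6, 1171/6]
after L3 α=3/5: [2863/15, 1376/15, 2278/15]
after L4 α=5/7: [5951/105, 1486/15, 8831/105]
after L5 α=1/5: [24434/525, 8134/75, 44669/525]
after L7 α=6/7: [490634/3675, 70684/525, 501419/3675]
rounded: [134, 135, 136]

at x=1,y=0 over L1,L2,L3,L4,L5,L7:
+L1 (α=1/8) → [123/8, 45/2, 81/4]
+L2 (α=2/3) → [1163/24, 121/6, 339/4]
+L3 (α=2/7) → [6247/168, 431/6, 3639/28]
+L4 (α=2/3) → [35815/504, 3143/18, 14783/84]
+L5 (α=1/3) → [81427/756, 4367/27, 25493/126]
+L7 (α=1/4) → [107887/1008, 5177/36, 28769/168]
→ [107, 144, 171]

(1,0) stack=L1,L2,L3,L4,L5,L8; from [0,0,0]:
after L1 α=1/8: [123/8, 45/2, 81/4]
after L2 α=2/3: [1163/24, 121/6, 339/4]
after L3 α=2/7: [6247/168, 431/6, 3639/28]
after L4 α=2/3: [35815/504, 3143/18, 14783/84]
after L5 α=1/3: [81427/756, 4367/27, 25493/126]
after L8 α=1/7: [111163/882, 1420/9, 30323/147]
rounded: [126, 158, 206]


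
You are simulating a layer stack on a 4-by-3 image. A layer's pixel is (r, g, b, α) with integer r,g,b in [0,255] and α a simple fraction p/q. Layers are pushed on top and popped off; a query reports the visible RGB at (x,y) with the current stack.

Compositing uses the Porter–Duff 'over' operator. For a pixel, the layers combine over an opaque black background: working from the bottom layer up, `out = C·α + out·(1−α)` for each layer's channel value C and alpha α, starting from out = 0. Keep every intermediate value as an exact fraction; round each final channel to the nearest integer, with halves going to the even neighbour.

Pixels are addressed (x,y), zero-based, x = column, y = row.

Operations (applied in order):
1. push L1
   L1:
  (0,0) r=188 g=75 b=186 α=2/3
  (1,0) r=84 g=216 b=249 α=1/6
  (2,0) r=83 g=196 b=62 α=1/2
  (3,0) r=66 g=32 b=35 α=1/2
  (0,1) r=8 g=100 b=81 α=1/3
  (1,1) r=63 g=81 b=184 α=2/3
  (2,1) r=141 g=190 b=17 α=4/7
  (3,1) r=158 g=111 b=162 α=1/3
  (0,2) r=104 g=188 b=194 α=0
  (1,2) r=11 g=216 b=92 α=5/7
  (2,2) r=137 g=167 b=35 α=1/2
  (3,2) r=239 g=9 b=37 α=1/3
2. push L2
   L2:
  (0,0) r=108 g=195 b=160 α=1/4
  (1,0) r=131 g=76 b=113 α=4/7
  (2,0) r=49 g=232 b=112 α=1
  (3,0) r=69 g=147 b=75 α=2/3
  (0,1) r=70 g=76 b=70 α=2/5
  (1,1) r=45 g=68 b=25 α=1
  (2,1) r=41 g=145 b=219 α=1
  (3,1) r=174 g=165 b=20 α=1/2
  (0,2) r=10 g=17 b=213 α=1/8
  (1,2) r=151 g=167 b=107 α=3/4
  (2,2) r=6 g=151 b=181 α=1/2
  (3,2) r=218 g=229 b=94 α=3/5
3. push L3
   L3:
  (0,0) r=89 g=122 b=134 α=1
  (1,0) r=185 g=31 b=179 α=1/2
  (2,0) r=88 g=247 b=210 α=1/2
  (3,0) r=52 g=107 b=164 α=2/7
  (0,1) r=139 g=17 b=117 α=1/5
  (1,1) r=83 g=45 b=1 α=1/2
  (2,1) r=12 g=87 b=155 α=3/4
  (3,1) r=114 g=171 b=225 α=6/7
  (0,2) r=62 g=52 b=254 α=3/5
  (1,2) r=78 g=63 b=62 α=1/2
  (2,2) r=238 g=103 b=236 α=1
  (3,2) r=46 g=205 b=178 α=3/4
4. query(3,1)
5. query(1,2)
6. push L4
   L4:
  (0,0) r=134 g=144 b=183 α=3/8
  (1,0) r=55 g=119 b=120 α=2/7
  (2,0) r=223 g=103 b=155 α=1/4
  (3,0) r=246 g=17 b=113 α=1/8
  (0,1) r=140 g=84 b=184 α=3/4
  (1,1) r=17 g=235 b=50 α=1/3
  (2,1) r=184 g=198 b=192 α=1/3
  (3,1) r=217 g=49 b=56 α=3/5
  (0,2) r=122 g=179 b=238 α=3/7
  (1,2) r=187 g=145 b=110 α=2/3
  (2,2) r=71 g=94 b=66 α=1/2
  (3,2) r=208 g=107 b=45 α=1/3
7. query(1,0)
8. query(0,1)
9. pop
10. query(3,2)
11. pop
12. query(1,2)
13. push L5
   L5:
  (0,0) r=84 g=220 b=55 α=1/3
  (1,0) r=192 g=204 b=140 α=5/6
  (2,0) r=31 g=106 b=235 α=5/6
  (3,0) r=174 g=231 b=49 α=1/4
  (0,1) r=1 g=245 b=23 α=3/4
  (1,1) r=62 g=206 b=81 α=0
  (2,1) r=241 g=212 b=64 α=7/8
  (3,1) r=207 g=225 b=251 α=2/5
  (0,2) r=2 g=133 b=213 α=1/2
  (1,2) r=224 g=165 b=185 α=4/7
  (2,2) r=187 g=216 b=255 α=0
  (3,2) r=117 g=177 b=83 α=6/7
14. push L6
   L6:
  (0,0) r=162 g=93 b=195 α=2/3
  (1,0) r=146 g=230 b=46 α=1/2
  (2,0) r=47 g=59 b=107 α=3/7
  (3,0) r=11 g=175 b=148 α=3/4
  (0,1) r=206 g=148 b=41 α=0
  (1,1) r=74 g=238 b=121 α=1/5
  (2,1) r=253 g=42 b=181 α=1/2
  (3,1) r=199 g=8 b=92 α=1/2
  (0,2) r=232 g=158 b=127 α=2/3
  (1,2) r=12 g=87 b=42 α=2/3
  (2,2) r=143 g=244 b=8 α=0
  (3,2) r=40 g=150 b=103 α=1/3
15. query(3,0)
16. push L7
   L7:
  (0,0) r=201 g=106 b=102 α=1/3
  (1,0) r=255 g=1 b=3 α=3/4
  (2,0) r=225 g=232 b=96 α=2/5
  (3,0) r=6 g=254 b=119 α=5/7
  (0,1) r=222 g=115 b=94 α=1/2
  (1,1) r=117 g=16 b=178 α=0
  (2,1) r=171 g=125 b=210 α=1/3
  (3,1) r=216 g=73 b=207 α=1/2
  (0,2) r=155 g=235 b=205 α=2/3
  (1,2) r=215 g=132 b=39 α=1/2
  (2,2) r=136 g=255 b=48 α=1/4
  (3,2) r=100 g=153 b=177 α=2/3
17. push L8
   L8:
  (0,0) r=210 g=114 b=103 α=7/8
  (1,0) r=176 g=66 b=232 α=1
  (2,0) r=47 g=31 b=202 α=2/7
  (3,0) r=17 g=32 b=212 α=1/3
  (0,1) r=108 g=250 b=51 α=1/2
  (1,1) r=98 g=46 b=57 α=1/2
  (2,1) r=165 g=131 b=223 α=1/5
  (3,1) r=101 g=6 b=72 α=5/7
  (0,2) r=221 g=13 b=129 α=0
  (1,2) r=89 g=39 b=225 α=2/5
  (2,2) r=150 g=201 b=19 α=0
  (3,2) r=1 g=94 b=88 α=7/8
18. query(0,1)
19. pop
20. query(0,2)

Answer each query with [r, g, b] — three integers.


query (3,1) [L1,L2,L3] — begin 0,0,0
after L1 α=1/3: [158/3, 37, 54]
after L2 α=1/2: [340/3, 101, 37]
after L3 α=6/7: [2392/21, 161, 1387/7]
→ [114, 161, 198]

(1,2) stack=L1,L2,L3; from [0,0,0]:
+L1 (α=5/7) → [55/7, 1080/7, 460/7]
+L2 (α=3/4) → [1613/14, 4587/28, 2707/28]
+L3 (α=1/2) → [2705/28, 6351/56, 4443/56]
rounded: [97, 113, 79]

at x=1,y=0 over L1,L2,L3,L4:
after L1 α=1/6: [14, 36, 83/2]
after L2 α=4/7: [566/7, 412/7, 1153/14]
after L3 α=1/2: [1861/14, 629/14, 3659/28]
after L4 α=2/7: [10845/98, 6477/98, 25015/196]
rounded: [111, 66, 128]

at x=0,y=1 over L1,L2,L3,L4:
L1 α=1/3: [8/3, 100/3, 27]
L2 α=2/5: [148/5, 252/5, 221/5]
L3 α=1/5: [1287/25, 1093/25, 1469/25]
L4 α=3/4: [11787/100, 7393/100, 15269/100]
= [118, 74, 153]

query (3,2) [L1,L2,L3] — begin 0,0,0
after L1 α=1/3: [239/3, 3, 37/3]
after L2 α=3/5: [488/3, 693/5, 184/3]
after L3 α=3/4: [451/6, 942/5, 893/6]
→ [75, 188, 149]

query (1,2) [L1,L2] — begin 0,0,0
+L1 (α=5/7) → [55/7, 1080/7, 460/7]
+L2 (α=3/4) → [1613/14, 4587/28, 2707/28]
= [115, 164, 97]

query (3,0) [L1,L2,L5,L6] — begin 0,0,0
L1 α=1/2: [33, 16, 35/2]
L2 α=2/3: [57, 310/3, 335/6]
L5 α=1/4: [345/4, 541/4, 433/8]
L6 α=3/4: [477/16, 2641/16, 3985/32]
= [30, 165, 125]

(0,1) stack=L1,L2,L5,L6,L7,L8; from [0,0,0]:
L1 α=1/3: [8/3, 100/3, 27]
L2 α=2/5: [148/5, 252/5, 221/5]
L5 α=3/4: [163/20, 3927/20, 283/10]
L6 α=0: [163/20, 3927/20, 283/10]
L7 α=1/2: [4603/40, 6227/40, 1223/20]
L8 α=1/2: [8923/80, 16227/80, 2243/40]
rounded: [112, 203, 56]

query (0,2) [L1,L2,L5,L6,L7] — begin 0,0,0
after L1 α=0: [0, 0, 0]
after L2 α=1/8: [5/4, 17/8, 213/8]
after L5 α=1/2: [13/8, 1081/16, 1917/16]
after L6 α=2/3: [3725/24, 6137/48, 5981/48]
after L7 α=2/3: [11165/72, 28697/144, 25661/144]
= [155, 199, 178]
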